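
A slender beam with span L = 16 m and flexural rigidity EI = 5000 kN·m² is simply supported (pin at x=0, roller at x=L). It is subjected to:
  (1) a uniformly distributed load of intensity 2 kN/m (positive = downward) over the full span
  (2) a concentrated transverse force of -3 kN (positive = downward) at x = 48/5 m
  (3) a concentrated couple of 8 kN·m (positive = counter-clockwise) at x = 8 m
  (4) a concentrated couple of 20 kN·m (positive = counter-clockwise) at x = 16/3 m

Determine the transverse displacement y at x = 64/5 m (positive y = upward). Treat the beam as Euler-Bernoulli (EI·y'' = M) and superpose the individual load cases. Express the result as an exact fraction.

y(64/5) = -523744/3515625 m

Load 1 — uniform load w=2 kN/m over full span:
  y_1 = -wx(L³-2Lx²+x³)/(24EI) = -2·(64/5)·(16³-2·16·(64/5)²+(64/5)³)/(24·5000) = -237568/1171875 m
Load 2 — point force P=-3 kN at a=48/5 m (b=L-a=32/5):
  y_2 = -Pa(L-x)(2Lx-a²-x²)/(6LEI)  [x>a] = -(-3)·(48/5)·(16-(64/5))·(2·16·(64/5)-(48/5)²-(64/5)²)/(6·16·5000) = 2304/78125 m
Load 3 — applied couple M₀=8 kN·m at a=8 m (b=L-a=8):
  y_3 = (M₀x³/(6L)-M₀(x-a)²/2+C₁x)/EI  [x>a] with C₁=M₀(3b²-L²)/(6L)=-16/3 = (8·(64/5)³/(6·16)-8·((64/5)-8)²/2+(-16/3)·(64/5))/5000 = 224/78125 m
Load 4 — applied couple M₀=20 kN·m at a=16/3 m (b=L-a=32/3):
  y_4 = (M₀x³/(6L)-M₀(x-a)²/2+C₁x)/EI  [x>a] with C₁=M₀(3b²-L²)/(6L)=160/9 = (20·(64/5)³/(6·16)-20·((64/5)-(16/3))²/2+(160/9)·(64/5))/5000 = 3008/140625 m
Superposition: y = Σ y_i = -523744/3515625 m ≈ -0.148976 m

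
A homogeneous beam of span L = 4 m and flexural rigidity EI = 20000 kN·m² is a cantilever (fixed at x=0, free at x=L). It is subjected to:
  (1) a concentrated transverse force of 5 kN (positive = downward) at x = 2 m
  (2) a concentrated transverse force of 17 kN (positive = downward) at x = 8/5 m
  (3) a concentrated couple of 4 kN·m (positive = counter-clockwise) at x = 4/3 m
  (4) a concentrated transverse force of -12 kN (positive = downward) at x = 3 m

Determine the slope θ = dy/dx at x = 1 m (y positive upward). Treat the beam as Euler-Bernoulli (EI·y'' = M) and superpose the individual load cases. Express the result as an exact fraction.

θ(1) = 39/100000 rad

Load 1 — point force P=5 kN at a=2 m (b=L-a=2):
  θ_1 = -Px(2a-x)/(2EI)  [x≤a] = -5·1·(2·2-1)/(2·20000) = -3/8000 rad
Load 2 — point force P=17 kN at a=8/5 m (b=L-a=12/5):
  θ_2 = -Px(2a-x)/(2EI)  [x≤a] = -17·1·(2·(8/5)-1)/(2·20000) = -187/200000 rad
Load 3 — applied couple M₀=4 kN·m at a=4/3 m (b=L-a=8/3):
  θ_3 = M₀x/EI  [x≤a] = 4·1/20000 = 1/5000 rad
Load 4 — point force P=-12 kN at a=3 m (b=L-a=1):
  θ_4 = -Px(2a-x)/(2EI)  [x≤a] = -(-12)·1·(2·3-1)/(2·20000) = 3/2000 rad
Superposition: θ = Σ θ_i = 39/100000 rad ≈ 0.000390 rad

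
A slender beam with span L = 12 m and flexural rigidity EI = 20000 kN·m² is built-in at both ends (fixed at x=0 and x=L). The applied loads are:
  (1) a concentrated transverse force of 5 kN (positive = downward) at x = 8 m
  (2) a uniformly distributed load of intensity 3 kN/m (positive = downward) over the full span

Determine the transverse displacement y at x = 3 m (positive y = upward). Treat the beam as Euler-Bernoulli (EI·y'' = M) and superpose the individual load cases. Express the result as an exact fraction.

y(3) = -2527/480000 m

Load 1 — point force P=5 kN at a=8 m (b=L-a=4):
  y_1 = -Pb²x²(3aL-(3a+b)x)/(6L³EI)  [x≤a] = -5·4²·3²·(3·8·12-(3·8+4)·3)/(6·12³·20000) = -17/24000 m
Load 2 — uniform load w=3 kN/m over full span:
  y_2 = -wx²(L-x)²/(24EI) = -3·3²·(12-3)²/(24·20000) = -729/160000 m
Superposition: y = Σ y_i = -2527/480000 m ≈ -0.005265 m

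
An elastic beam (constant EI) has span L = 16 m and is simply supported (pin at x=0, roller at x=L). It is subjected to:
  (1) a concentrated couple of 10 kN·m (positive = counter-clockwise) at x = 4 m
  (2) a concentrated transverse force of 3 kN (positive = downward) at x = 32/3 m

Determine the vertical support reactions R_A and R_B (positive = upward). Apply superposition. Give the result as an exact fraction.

R_A = 13/8 kN, R_B = 11/8 kN

Load 1 — applied couple M₀=10 kN·m at a=4 m (b=L-a=12):
  R_A = M₀/L = 10/16 = 5/8 kN
  R_B = -M₀/L = -10/16 = -5/8 kN
Load 2 — point force P=3 kN at a=32/3 m (b=L-a=16/3):
  R_A = Pb/L = 3·(16/3)/16 = 1 kN
  R_B = Pa/L = 3·(32/3)/16 = 2 kN
Superposition: R_A = 13/8 kN, R_B = 11/8 kN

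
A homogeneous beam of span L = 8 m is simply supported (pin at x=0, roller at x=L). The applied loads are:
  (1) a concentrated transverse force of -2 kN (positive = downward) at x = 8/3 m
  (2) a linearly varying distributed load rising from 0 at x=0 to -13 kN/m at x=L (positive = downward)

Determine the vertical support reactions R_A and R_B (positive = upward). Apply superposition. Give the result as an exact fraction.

Load 1 — point force P=-2 kN at a=8/3 m (b=L-a=16/3):
  R_A = Pb/L = (-2)·(16/3)/8 = -4/3 kN
  R_B = Pa/L = (-2)·(8/3)/8 = -2/3 kN
Load 2 — triangular load w₀=-13 kN/m (0→w₀ over full span):
  R_A = w₀L/6 = (-13)·8/6 = -52/3 kN
  R_B = w₀L/3 = (-13)·8/3 = -104/3 kN
Superposition: R_A = -56/3 kN, R_B = -106/3 kN

R_A = -56/3 kN, R_B = -106/3 kN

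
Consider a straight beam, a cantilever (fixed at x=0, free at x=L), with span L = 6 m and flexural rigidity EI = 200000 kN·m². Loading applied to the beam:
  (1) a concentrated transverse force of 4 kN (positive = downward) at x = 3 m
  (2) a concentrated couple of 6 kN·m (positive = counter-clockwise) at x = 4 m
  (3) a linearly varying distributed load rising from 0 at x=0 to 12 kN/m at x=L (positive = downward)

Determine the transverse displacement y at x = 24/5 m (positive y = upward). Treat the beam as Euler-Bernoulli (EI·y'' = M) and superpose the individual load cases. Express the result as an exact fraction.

y(24/5) = -8117151/1562500000 m

Load 1 — point force P=4 kN at a=3 m (b=L-a=3):
  y_1 = -Pa²(3x-a)/(6EI)  [x>a] = -4·3²·(3·(24/5)-3)/(6·200000) = -171/500000 m
Load 2 — applied couple M₀=6 kN·m at a=4 m (b=L-a=2):
  y_2 = M₀a(2x-a)/(2EI)  [x>a] = 6·4·(2·(24/5)-4)/(2·200000) = 21/62500 m
Load 3 — triangular load w₀=12 kN/m (0→w₀ over full span):
  y_3 = (w₀Lx³/12-w₀L²x²/6-w₀x⁵/(120L))/EI = (12·6·(24/5)³/12-12·6²·(24/5)²/6-12·(24/5)⁵/(120·6))/200000 = -253368/48828125 m
Superposition: y = Σ y_i = -8117151/1562500000 m ≈ -0.005195 m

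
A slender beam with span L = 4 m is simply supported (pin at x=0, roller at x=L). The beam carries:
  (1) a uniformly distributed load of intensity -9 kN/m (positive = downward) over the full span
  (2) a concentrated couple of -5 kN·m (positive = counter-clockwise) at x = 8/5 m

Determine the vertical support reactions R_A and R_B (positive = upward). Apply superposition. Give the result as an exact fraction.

R_A = -77/4 kN, R_B = -67/4 kN

Load 1 — uniform load w=-9 kN/m over full span:
  R_A = wL/2 = (-9)·4/2 = -18 kN
  R_B = wL/2 = (-9)·4/2 = -18 kN
Load 2 — applied couple M₀=-5 kN·m at a=8/5 m (b=L-a=12/5):
  R_A = M₀/L = (-5)/4 = -5/4 kN
  R_B = -M₀/L = -(-5)/4 = 5/4 kN
Superposition: R_A = -77/4 kN, R_B = -67/4 kN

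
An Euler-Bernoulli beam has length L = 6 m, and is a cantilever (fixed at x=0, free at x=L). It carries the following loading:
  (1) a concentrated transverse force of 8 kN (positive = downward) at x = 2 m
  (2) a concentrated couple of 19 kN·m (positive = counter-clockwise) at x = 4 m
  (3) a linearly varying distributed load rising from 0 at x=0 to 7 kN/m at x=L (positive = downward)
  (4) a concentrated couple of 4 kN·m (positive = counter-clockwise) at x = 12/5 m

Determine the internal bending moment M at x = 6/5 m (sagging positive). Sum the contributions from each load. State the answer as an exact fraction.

Load 1 — point force P=8 kN at a=2 m (b=L-a=4):
  M_1 = -P(a-x)  [x≤a] = -8·(2-(6/5)) = -32/5 kN·m
Load 2 — applied couple M₀=19 kN·m at a=4 m (b=L-a=2):
  M_2 = M₀  [x≤a] = 19 = 19 kN·m
Load 3 — triangular load w₀=7 kN/m (0→w₀ over full span):
  M_3 = w₀Lx/2 - w₀L²/3 - w₀x³/(6L) = 7·6·(6/5)/2 - 7·6²/3 - 7·(6/5)³/(6·6) = -7392/125 kN·m
Load 4 — applied couple M₀=4 kN·m at a=12/5 m (b=L-a=18/5):
  M_4 = M₀  [x≤a] = 4 = 4 kN·m
Superposition: M = Σ M_i = -5317/125 kN·m ≈ -42.536000 kN·m

M(6/5) = -5317/125 kN·m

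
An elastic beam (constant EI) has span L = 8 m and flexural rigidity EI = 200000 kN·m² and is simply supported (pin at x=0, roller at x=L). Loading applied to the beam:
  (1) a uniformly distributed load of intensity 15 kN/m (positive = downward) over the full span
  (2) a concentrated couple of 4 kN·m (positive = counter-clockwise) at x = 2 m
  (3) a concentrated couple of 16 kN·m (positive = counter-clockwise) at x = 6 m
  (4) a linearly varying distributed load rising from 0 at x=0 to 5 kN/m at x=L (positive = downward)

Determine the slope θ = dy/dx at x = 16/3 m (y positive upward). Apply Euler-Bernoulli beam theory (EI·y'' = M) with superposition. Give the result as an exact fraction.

θ(16/3) = 45343/48600000 rad

Load 1 — uniform load w=15 kN/m over full span:
  θ_1 = -w(L³-6Lx²+4x³)/(24EI) = -15·(8³-6·8·(16/3)²+4·(16/3)³)/(24·200000) = 13/16875 rad
Load 2 — applied couple M₀=4 kN·m at a=2 m (b=L-a=6):
  θ_2 = (M₀x²/(2L)-M₀(x-a)+C₁)/EI  [x>a] with C₁=M₀(3b²-L²)/(6L)=11/3 = (4·(16/3)²/(2·8)-4·((16/3)-2)+(11/3))/200000 = -23/1800000 rad
Load 3 — applied couple M₀=16 kN·m at a=6 m (b=L-a=2):
  θ_3 = (M₀x²/(2L)+C₁)/EI  [x≤a] with C₁=M₀(3b²-L²)/(6L)=-52/3 = (16·(16/3)²/(2·8)+(-52/3))/200000 = 1/18000 rad
Load 4 — triangular load w₀=5 kN/m (0→w₀ over full span):
  θ_4 = -w₀(7L⁴-30L²x²+15x⁴)/(360LEI) = -5·(7·8⁴-30·8²·(16/3)²+15·(16/3)⁴)/(360·8·200000) = 91/759375 rad
Superposition: θ = Σ θ_i = 45343/48600000 rad ≈ 0.000933 rad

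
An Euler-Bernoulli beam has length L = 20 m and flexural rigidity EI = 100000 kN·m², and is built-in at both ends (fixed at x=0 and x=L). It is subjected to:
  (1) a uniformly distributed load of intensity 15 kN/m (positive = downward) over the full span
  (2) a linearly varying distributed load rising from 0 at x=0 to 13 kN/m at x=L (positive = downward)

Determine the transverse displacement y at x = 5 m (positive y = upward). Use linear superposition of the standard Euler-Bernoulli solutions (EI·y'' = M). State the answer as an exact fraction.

Load 1 — uniform load w=15 kN/m over full span:
  y_1 = -wx²(L-x)²/(24EI) = -15·5²·(20-5)²/(24·100000) = -9/256 m
Load 2 — triangular load w₀=13 kN/m (0→w₀ over full span):
  y_2 = -w₀x²(L-x)²(x+2L)/(120LEI) = -13·5²·(20-5)²·(5+2·20)/(120·20·100000) = -351/25600 m
Superposition: y = Σ y_i = -1251/25600 m ≈ -0.048867 m

y(5) = -1251/25600 m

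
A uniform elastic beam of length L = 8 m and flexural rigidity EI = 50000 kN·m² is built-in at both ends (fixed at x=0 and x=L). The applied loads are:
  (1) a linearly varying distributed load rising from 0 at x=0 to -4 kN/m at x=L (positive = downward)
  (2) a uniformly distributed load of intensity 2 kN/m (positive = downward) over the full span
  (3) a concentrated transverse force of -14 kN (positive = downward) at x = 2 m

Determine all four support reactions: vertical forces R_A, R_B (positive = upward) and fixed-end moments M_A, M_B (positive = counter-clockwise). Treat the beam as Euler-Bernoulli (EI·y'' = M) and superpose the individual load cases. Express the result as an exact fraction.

Load 1 — triangular load w₀=-4 kN/m (0→w₀ over full span):
  R_A = 3w₀L/20 = 3·(-4)·8/20 = -24/5 kN
  M_A = w₀L²/30 = (-4)·8²/30 = -128/15 kN·m
  R_B = 7w₀L/20 = 7·(-4)·8/20 = -56/5 kN
  M_B = -w₀L²/20 = -(-4)·8²/20 = 64/5 kN·m
Load 2 — uniform load w=2 kN/m over full span:
  R_A = wL/2 = 2·8/2 = 8 kN
  M_A = wL²/12 = 2·8²/12 = 32/3 kN·m
  R_B = wL/2 = 2·8/2 = 8 kN
  M_B = -wL²/12 = -2·8²/12 = -32/3 kN·m
Load 3 — point force P=-14 kN at a=2 m (b=L-a=6):
  R_A = Pb²(3a+b)/L³ = (-14)·6²·(3·2+6)/8³ = -189/16 kN
  M_A = Pab²/L² = (-14)·2·6²/8² = -63/4 kN·m
  R_B = Pa²(a+3b)/L³ = (-14)·2²·(2+3·6)/8³ = -35/16 kN
  M_B = -Pa²b/L² = -(-14)·2²·6/8² = 21/4 kN·m
Superposition: R_A = -689/80 kN, M_A = -817/60 kN·m, R_B = -431/80 kN, M_B = 443/60 kN·m

R_A = -689/80 kN, M_A = -817/60 kN·m, R_B = -431/80 kN, M_B = 443/60 kN·m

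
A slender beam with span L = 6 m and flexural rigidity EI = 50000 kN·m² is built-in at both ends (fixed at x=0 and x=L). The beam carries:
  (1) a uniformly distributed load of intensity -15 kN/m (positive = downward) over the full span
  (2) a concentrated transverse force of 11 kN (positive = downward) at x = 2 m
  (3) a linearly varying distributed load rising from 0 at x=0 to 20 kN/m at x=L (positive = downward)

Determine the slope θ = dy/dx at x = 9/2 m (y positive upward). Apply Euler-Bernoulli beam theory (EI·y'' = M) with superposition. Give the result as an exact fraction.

Load 1 — uniform load w=-15 kN/m over full span:
  θ_1 = -wx(L-x)(L-2x)/(12EI) = -(-15)·(9/2)·(6-(9/2))·(6-2·(9/2))/(12·50000) = -81/160000 rad
Load 2 — point force P=11 kN at a=2 m (b=L-a=4):
  θ_2 = Pa²(L-x)(2bL-(3b+a)(L-x))/(2L³EI)  [x>a] = 11·2²·(6-(9/2))·(2·4·6-(3·4+2)·(6-(9/2)))/(2·6³·50000) = 33/400000 rad
Load 3 — triangular load w₀=20 kN/m (0→w₀ over full span):
  θ_3 = -w₀(2x(L-x)(L-2x)(x+2L)+x²(L-x)²)/(120LEI) = -20·(2·(9/2)·(6-(9/2))·(6-2·(9/2))·((9/2)+2·6)+(9/2)²·(6-(9/2))²)/(120·6·50000) = 1107/3200000 rad
Superposition: θ = Σ θ_i = -249/3200000 rad ≈ -0.000078 rad

θ(9/2) = -249/3200000 rad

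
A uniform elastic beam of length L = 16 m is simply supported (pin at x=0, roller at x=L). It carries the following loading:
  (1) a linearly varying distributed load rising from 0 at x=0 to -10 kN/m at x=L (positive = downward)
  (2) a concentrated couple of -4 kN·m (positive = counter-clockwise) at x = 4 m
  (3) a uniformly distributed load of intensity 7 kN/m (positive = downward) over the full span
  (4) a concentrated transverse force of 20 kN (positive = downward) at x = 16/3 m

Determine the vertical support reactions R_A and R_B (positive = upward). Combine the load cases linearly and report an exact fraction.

Load 1 — triangular load w₀=-10 kN/m (0→w₀ over full span):
  R_A = w₀L/6 = (-10)·16/6 = -80/3 kN
  R_B = w₀L/3 = (-10)·16/3 = -160/3 kN
Load 2 — applied couple M₀=-4 kN·m at a=4 m (b=L-a=12):
  R_A = M₀/L = (-4)/16 = -1/4 kN
  R_B = -M₀/L = -(-4)/16 = 1/4 kN
Load 3 — uniform load w=7 kN/m over full span:
  R_A = wL/2 = 7·16/2 = 56 kN
  R_B = wL/2 = 7·16/2 = 56 kN
Load 4 — point force P=20 kN at a=16/3 m (b=L-a=32/3):
  R_A = Pb/L = 20·(32/3)/16 = 40/3 kN
  R_B = Pa/L = 20·(16/3)/16 = 20/3 kN
Superposition: R_A = 509/12 kN, R_B = 115/12 kN

R_A = 509/12 kN, R_B = 115/12 kN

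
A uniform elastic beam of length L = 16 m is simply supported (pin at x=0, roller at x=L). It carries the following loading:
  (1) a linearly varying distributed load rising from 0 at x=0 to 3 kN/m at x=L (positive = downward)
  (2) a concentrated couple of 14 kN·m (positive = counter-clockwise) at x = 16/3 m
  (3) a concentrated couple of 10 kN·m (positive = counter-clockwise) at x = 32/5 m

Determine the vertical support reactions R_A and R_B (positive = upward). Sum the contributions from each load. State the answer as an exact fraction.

R_A = 19/2 kN, R_B = 29/2 kN

Load 1 — triangular load w₀=3 kN/m (0→w₀ over full span):
  R_A = w₀L/6 = 3·16/6 = 8 kN
  R_B = w₀L/3 = 3·16/3 = 16 kN
Load 2 — applied couple M₀=14 kN·m at a=16/3 m (b=L-a=32/3):
  R_A = M₀/L = 14/16 = 7/8 kN
  R_B = -M₀/L = -14/16 = -7/8 kN
Load 3 — applied couple M₀=10 kN·m at a=32/5 m (b=L-a=48/5):
  R_A = M₀/L = 10/16 = 5/8 kN
  R_B = -M₀/L = -10/16 = -5/8 kN
Superposition: R_A = 19/2 kN, R_B = 29/2 kN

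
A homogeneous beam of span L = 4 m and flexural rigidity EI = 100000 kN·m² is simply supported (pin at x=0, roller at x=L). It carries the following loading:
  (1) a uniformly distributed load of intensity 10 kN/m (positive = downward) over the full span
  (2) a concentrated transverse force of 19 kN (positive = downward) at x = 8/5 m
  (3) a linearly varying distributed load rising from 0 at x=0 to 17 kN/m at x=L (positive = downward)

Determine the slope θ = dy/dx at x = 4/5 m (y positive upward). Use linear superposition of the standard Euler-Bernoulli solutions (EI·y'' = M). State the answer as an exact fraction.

θ(4/5) = -38341/70312500 rad

Load 1 — uniform load w=10 kN/m over full span:
  θ_1 = -w(L³-6Lx²+4x³)/(24EI) = -10·(4³-6·4·(4/5)²+4·(4/5)³)/(24·100000) = -33/156250 rad
Load 2 — point force P=19 kN at a=8/5 m (b=L-a=12/5):
  θ_2 = -Pb(L²-b²-3x²)/(6LEI)  [x≤a] = -19·(12/5)·(4²-(12/5)²-3·(4/5)²)/(6·4·100000) = -247/1562500 rad
Load 3 — triangular load w₀=17 kN/m (0→w₀ over full span):
  θ_3 = -w₀(7L⁴-30L²x²+15x⁴)/(360LEI) = -17·(7·4⁴-30·4²·(4/5)²+15·(4/5)⁴)/(360·4·100000) = -3094/17578125 rad
Superposition: θ = Σ θ_i = -38341/70312500 rad ≈ -0.000545 rad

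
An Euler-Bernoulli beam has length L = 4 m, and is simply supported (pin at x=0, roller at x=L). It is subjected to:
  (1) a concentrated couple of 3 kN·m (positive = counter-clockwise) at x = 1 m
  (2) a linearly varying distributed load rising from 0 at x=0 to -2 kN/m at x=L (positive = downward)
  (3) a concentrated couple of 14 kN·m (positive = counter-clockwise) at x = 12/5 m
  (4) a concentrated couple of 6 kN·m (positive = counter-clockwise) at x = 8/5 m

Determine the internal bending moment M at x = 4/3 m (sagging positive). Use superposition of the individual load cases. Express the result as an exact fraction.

M(4/3) = 250/81 kN·m

Load 1 — applied couple M₀=3 kN·m at a=1 m (b=L-a=3):
  M_1 = M₀x/L - M₀  [x>a] = 3·(4/3)/4 - 3 = -2 kN·m
Load 2 — triangular load w₀=-2 kN/m (0→w₀ over full span):
  M_2 = w₀Lx/6 - w₀x³/(6L) = (-2)·4·(4/3)/6 - (-2)·(4/3)³/(6·4) = -128/81 kN·m
Load 3 — applied couple M₀=14 kN·m at a=12/5 m (b=L-a=8/5):
  M_3 = M₀x/L  [x≤a] = 14·(4/3)/4 = 14/3 kN·m
Load 4 — applied couple M₀=6 kN·m at a=8/5 m (b=L-a=12/5):
  M_4 = M₀x/L  [x≤a] = 6·(4/3)/4 = 2 kN·m
Superposition: M = Σ M_i = 250/81 kN·m ≈ 3.086420 kN·m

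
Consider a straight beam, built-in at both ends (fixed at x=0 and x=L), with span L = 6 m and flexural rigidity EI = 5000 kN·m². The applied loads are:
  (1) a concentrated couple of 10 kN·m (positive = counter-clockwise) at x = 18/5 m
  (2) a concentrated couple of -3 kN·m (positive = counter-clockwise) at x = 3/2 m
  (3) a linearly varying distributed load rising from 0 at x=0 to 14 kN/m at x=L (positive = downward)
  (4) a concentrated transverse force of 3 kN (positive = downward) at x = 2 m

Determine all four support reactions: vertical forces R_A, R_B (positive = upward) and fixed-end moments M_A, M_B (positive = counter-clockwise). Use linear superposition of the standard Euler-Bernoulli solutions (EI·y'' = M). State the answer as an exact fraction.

R_A = 2399/144 kN, M_A = 1115/48 kN·m, R_B = 4081/144 kN, M_B = -1261/48 kN·m

Load 1 — applied couple M₀=10 kN·m at a=18/5 m (b=L-a=12/5):
  R_A = 6M₀ab/L³ = 6·10·(18/5)·(12/5)/6³ = 12/5 kN
  M_A = M₀b(2a-b)/L² = 10·(12/5)·(2·(18/5)-(12/5))/6² = 16/5 kN·m
  R_B = -6M₀ab/L³ = -6·10·(18/5)·(12/5)/6³ = -12/5 kN
  M_B = M₀a(2b-a)/L² = 10·(18/5)·(2·(12/5)-(18/5))/6² = 6/5 kN·m
Load 2 — applied couple M₀=-3 kN·m at a=3/2 m (b=L-a=9/2):
  R_A = 6M₀ab/L³ = 6·(-3)·(3/2)·(9/2)/6³ = -9/16 kN
  M_A = M₀b(2a-b)/L² = (-3)·(9/2)·(2·(3/2)-(9/2))/6² = 9/16 kN·m
  R_B = -6M₀ab/L³ = -6·(-3)·(3/2)·(9/2)/6³ = 9/16 kN
  M_B = M₀a(2b-a)/L² = (-3)·(3/2)·(2·(9/2)-(3/2))/6² = -15/16 kN·m
Load 3 — triangular load w₀=14 kN/m (0→w₀ over full span):
  R_A = 3w₀L/20 = 3·14·6/20 = 63/5 kN
  M_A = w₀L²/30 = 14·6²/30 = 84/5 kN·m
  R_B = 7w₀L/20 = 7·14·6/20 = 147/5 kN
  M_B = -w₀L²/20 = -14·6²/20 = -126/5 kN·m
Load 4 — point force P=3 kN at a=2 m (b=L-a=4):
  R_A = Pb²(3a+b)/L³ = 3·4²·(3·2+4)/6³ = 20/9 kN
  M_A = Pab²/L² = 3·2·4²/6² = 8/3 kN·m
  R_B = Pa²(a+3b)/L³ = 3·2²·(2+3·4)/6³ = 7/9 kN
  M_B = -Pa²b/L² = -3·2²·4/6² = -4/3 kN·m
Superposition: R_A = 2399/144 kN, M_A = 1115/48 kN·m, R_B = 4081/144 kN, M_B = -1261/48 kN·m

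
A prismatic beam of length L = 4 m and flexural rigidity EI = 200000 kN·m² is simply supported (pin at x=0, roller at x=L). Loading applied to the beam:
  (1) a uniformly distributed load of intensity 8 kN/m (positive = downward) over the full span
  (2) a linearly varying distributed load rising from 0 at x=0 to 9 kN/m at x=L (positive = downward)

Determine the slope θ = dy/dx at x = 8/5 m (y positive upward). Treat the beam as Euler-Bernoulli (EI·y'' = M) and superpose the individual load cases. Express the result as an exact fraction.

θ(8/5) = -2449/46875000 rad

Load 1 — uniform load w=8 kN/m over full span:
  θ_1 = -w(L³-6Lx²+4x³)/(24EI) = -8·(4³-6·4·(8/5)²+4·(8/5)³)/(24·200000) = -37/1171875 rad
Load 2 — triangular load w₀=9 kN/m (0→w₀ over full span):
  θ_2 = -w₀(7L⁴-30L²x²+15x⁴)/(360LEI) = -9·(7·4⁴-30·4²·(8/5)²+15·(8/5)⁴)/(360·4·200000) = -323/15625000 rad
Superposition: θ = Σ θ_i = -2449/46875000 rad ≈ -0.000052 rad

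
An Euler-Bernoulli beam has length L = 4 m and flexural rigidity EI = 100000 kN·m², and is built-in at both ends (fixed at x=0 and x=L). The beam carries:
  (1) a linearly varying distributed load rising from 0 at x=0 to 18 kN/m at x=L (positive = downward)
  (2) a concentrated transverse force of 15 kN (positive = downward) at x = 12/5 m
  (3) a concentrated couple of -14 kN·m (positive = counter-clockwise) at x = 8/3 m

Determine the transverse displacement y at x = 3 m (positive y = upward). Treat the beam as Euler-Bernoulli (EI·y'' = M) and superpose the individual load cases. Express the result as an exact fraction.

y(3) = -4057/72000000 m

Load 1 — triangular load w₀=18 kN/m (0→w₀ over full span):
  y_1 = -w₀x²(L-x)²(x+2L)/(120LEI) = -18·3²·(4-3)²·(3+2·4)/(120·4·100000) = -297/8000000 m
Load 2 — point force P=15 kN at a=12/5 m (b=L-a=8/5):
  y_2 = -Pa²(L-x)²(3bL-(3b+a)(L-x))/(6L³EI)  [x>a] = -15·(12/5)²·(4-3)²·(3·(8/5)·4-(3·(8/5)+(12/5))·(4-3))/(6·4³·100000) = -27/1000000 m
Load 3 — applied couple M₀=-14 kN·m at a=8/3 m (b=L-a=4/3):
  y_3 = (R_Ax³/6 - M_Ax²/2 - M₀(x-a)²/2)/EI  [x>a] with R_A=-14/3, M_A=-14/3 = ((-14/3)·3³/6 - (-14/3)·3²/2 - (-14)·(3-(8/3))²/2)/100000 = 7/900000 m
Superposition: y = Σ y_i = -4057/72000000 m ≈ -0.000056 m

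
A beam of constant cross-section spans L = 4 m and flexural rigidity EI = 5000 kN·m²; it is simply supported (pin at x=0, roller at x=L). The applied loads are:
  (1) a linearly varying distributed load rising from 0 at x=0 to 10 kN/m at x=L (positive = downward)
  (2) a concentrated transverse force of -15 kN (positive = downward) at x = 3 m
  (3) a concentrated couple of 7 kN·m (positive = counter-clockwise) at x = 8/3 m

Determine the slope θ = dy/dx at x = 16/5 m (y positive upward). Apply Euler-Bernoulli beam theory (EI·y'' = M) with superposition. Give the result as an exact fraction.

Load 1 — triangular load w₀=10 kN/m (0→w₀ over full span):
  θ_1 = -w₀(7L⁴-30L²x²+15x⁴)/(360LEI) = -10·(7·4⁴-30·4²·(16/5)²+15·(16/5)⁴)/(360·4·5000) = 1514/703125 rad
Load 2 — point force P=-15 kN at a=3 m (b=L-a=1):
  θ_2 = -Pa(2L²-6Lx+3x²+a²)/(6LEI)  [x>a] = -(-15)·3·(2·4²-6·4·(16/5)+3·(16/5)²+3²)/(6·4·5000) = -381/200000 rad
Load 3 — applied couple M₀=7 kN·m at a=8/3 m (b=L-a=4/3):
  θ_3 = (M₀x²/(2L)-M₀(x-a)+C₁)/EI  [x>a] with C₁=M₀(3b²-L²)/(6L)=-28/9 = (7·(16/5)²/(2·4)-7·((16/5)-(8/3))+(-28/9))/5000 = 119/281250 rad
Superposition: θ = Σ θ_i = 30211/45000000 rad ≈ 0.000671 rad

θ(16/5) = 30211/45000000 rad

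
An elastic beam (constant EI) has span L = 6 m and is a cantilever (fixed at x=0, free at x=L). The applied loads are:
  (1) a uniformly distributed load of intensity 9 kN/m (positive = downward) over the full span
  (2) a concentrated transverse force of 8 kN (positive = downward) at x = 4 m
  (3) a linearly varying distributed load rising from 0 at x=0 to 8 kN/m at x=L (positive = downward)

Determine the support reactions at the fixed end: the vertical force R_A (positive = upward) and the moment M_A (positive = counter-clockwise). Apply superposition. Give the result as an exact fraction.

R_A = 86 kN, M_A = 290 kN·m

Load 1 — uniform load w=9 kN/m over full span:
  R_A = wL = 9·6 = 54 kN
  M_A = wL²/2 = 9·6²/2 = 162 kN·m
Load 2 — point force P=8 kN at a=4 m (b=L-a=2):
  R_A = P = 8 kN
  M_A = Pa = 8·4 = 32 kN·m
Load 3 — triangular load w₀=8 kN/m (0→w₀ over full span):
  R_A = w₀L/2 = 8·6/2 = 24 kN
  M_A = w₀L²/3 = 8·6²/3 = 96 kN·m
Superposition: R_A = 86 kN, M_A = 290 kN·m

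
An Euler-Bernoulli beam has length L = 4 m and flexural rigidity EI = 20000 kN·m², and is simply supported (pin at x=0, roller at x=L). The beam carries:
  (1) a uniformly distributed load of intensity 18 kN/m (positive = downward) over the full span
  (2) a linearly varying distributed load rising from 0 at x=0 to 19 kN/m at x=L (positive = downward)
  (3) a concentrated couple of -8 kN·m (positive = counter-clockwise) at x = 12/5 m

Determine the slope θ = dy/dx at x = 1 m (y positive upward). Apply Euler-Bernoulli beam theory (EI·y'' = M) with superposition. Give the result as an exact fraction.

Load 1 — uniform load w=18 kN/m over full span:
  θ_1 = -w(L³-6Lx²+4x³)/(24EI) = -18·(4³-6·4·1²+4·1³)/(24·20000) = -33/20000 rad
Load 2 — triangular load w₀=19 kN/m (0→w₀ over full span):
  θ_2 = -w₀(7L⁴-30L²x²+15x⁴)/(360LEI) = -19·(7·4⁴-30·4²·1²+15·1⁴)/(360·4·20000) = -25213/28800000 rad
Load 3 — applied couple M₀=-8 kN·m at a=12/5 m (b=L-a=8/5):
  θ_3 = (M₀x²/(2L)+C₁)/EI  [x≤a] with C₁=M₀(3b²-L²)/(6L)=208/75 = ((-8)·1²/(2·4)+(208/75))/20000 = 133/1500000 rad
Superposition: θ = Σ θ_i = -350897/144000000 rad ≈ -0.002437 rad

θ(1) = -350897/144000000 rad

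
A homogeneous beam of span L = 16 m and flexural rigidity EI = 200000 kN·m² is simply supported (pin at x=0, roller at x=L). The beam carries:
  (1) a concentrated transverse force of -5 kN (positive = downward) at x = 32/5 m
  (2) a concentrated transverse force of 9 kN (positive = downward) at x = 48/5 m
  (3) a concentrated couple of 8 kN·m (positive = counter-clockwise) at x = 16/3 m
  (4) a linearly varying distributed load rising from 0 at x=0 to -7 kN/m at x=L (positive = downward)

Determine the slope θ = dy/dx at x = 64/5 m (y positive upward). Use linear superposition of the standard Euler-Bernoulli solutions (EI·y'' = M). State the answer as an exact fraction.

Load 1 — point force P=-5 kN at a=32/5 m (b=L-a=48/5):
  θ_1 = -Pa(2L²-6Lx+3x²+a²)/(6LEI)  [x>a] = -(-5)·(32/5)·(2·16²-6·16·(64/5)+3·(64/5)²+(32/5)²)/(6·16·200000) = -24/78125 rad
Load 2 — point force P=9 kN at a=48/5 m (b=L-a=32/5):
  θ_2 = -Pa(2L²-6Lx+3x²+a²)/(6LEI)  [x>a] = -9·(48/5)·(2·16²-6·16·(64/5)+3·(64/5)²+(48/5)²)/(6·16·200000) = 234/390625 rad
Load 3 — applied couple M₀=8 kN·m at a=16/3 m (b=L-a=32/3):
  θ_3 = (M₀x²/(2L)-M₀(x-a)+C₁)/EI  [x>a] with C₁=M₀(3b²-L²)/(6L)=64/9 = (8·(64/5)²/(2·16)-8·((64/5)-(16/3))+(64/9))/200000 = -41/703125 rad
Load 4 — triangular load w₀=-7 kN/m (0→w₀ over full span):
  θ_4 = -w₀(7L⁴-30L²x²+15x⁴)/(360LEI) = -(-7)·(7·16⁴-30·16²·(64/5)²+15·(64/5)⁴)/(360·16·200000) = -42392/17578125 rad
Superposition: θ = Σ θ_i = -38287/17578125 rad ≈ -0.002178 rad

θ(64/5) = -38287/17578125 rad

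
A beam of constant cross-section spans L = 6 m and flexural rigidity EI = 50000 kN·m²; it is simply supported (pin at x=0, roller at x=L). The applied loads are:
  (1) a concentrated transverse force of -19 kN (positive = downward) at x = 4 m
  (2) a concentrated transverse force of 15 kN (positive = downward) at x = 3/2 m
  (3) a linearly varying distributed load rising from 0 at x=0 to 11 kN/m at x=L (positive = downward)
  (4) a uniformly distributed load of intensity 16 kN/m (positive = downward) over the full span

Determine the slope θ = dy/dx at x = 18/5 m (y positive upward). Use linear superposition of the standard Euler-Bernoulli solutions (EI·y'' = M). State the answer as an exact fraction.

θ(18/5) = 10422923/9000000000 rad

Load 1 — point force P=-19 kN at a=4 m (b=L-a=2):
  θ_1 = -Pb(L²-b²-3x²)/(6LEI)  [x≤a] = -(-19)·2·(6²-2²-3·(18/5)²)/(6·6·50000) = -817/5625000 rad
Load 2 — point force P=15 kN at a=3/2 m (b=L-a=9/2):
  θ_2 = -Pa(2L²-6Lx+3x²+a²)/(6LEI)  [x>a] = -15·(3/2)·(2·6²-6·6·(18/5)+3·(18/5)²+(3/2)²)/(6·6·50000) = 1647/8000000 rad
Load 3 — triangular load w₀=11 kN/m (0→w₀ over full span):
  θ_3 = -w₀(7L⁴-30L²x²+15x⁴)/(360LEI) = -11·(7·6⁴-30·6²·(18/5)²+15·(18/5)⁴)/(360·6·50000) = 957/3906250 rad
Load 4 — uniform load w=16 kN/m over full span:
  θ_4 = -w(L³-6Lx²+4x³)/(24EI) = -16·(6³-6·6·(18/5)²+4·(18/5)³)/(24·50000) = 333/390625 rad
Superposition: θ = Σ θ_i = 10422923/9000000000 rad ≈ 0.001158 rad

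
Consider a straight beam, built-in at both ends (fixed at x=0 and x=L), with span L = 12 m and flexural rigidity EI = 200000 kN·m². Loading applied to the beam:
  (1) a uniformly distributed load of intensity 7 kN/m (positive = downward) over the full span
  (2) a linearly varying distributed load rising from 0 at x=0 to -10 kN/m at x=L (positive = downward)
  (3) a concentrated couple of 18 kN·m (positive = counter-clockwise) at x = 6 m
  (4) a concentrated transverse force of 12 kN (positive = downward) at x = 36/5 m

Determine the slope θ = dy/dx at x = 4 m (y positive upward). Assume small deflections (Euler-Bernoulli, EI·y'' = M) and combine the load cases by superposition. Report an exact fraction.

Load 1 — uniform load w=7 kN/m over full span:
  θ_1 = -wx(L-x)(L-2x)/(12EI) = -7·4·(12-4)·(12-2·4)/(12·200000) = -7/18750 rad
Load 2 — triangular load w₀=-10 kN/m (0→w₀ over full span):
  θ_2 = -w₀(2x(L-x)(L-2x)(x+2L)+x²(L-x)²)/(120LEI) = -(-10)·(2·4·(12-4)·(12-2·4)·(4+2·12)+4²·(12-4)²)/(120·12·200000) = 8/28125 rad
Load 3 — applied couple M₀=18 kN·m at a=6 m (b=L-a=6):
  θ_3 = (R_Ax²/2 - M_Ax)/EI  [x≤a] with R_A=9/4, M_A=9/2 = ((9/4)·4²/2 - (9/2)·4)/200000 = 0 rad
Load 4 — point force P=12 kN at a=36/5 m (b=L-a=24/5):
  θ_4 = -Pb²x(2aL-(3a+b)x)/(2L³EI)  [x≤a] = -12·(24/5)²·4·(2·(36/5)·12-(3·(36/5)+(24/5))·4)/(2·12³·200000) = -42/390625 rad
Superposition: θ = Σ θ_i = -1381/7031250 rad ≈ -0.000196 rad

θ(4) = -1381/7031250 rad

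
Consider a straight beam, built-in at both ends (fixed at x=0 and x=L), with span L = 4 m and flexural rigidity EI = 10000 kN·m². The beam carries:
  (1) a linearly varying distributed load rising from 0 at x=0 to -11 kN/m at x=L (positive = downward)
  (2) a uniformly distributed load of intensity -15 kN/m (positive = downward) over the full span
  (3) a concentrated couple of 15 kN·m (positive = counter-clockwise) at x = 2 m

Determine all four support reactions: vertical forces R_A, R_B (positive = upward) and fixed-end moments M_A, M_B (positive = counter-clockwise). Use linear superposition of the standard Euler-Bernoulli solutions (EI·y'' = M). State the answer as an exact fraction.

R_A = -1239/40 kN, M_A = -1327/60 kN·m, R_B = -2041/40 kN, M_B = 651/20 kN·m

Load 1 — triangular load w₀=-11 kN/m (0→w₀ over full span):
  R_A = 3w₀L/20 = 3·(-11)·4/20 = -33/5 kN
  M_A = w₀L²/30 = (-11)·4²/30 = -88/15 kN·m
  R_B = 7w₀L/20 = 7·(-11)·4/20 = -77/5 kN
  M_B = -w₀L²/20 = -(-11)·4²/20 = 44/5 kN·m
Load 2 — uniform load w=-15 kN/m over full span:
  R_A = wL/2 = (-15)·4/2 = -30 kN
  M_A = wL²/12 = (-15)·4²/12 = -20 kN·m
  R_B = wL/2 = (-15)·4/2 = -30 kN
  M_B = -wL²/12 = -(-15)·4²/12 = 20 kN·m
Load 3 — applied couple M₀=15 kN·m at a=2 m (b=L-a=2):
  R_A = 6M₀ab/L³ = 6·15·2·2/4³ = 45/8 kN
  M_A = M₀b(2a-b)/L² = 15·2·(2·2-2)/4² = 15/4 kN·m
  R_B = -6M₀ab/L³ = -6·15·2·2/4³ = -45/8 kN
  M_B = M₀a(2b-a)/L² = 15·2·(2·2-2)/4² = 15/4 kN·m
Superposition: R_A = -1239/40 kN, M_A = -1327/60 kN·m, R_B = -2041/40 kN, M_B = 651/20 kN·m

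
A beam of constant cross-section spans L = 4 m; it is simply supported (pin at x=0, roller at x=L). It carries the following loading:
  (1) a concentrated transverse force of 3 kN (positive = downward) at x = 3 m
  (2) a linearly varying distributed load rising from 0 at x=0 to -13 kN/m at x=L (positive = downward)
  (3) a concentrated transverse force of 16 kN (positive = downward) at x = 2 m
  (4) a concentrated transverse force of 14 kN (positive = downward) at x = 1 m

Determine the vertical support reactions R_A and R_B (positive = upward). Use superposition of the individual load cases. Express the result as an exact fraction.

R_A = 127/12 kN, R_B = -43/12 kN

Load 1 — point force P=3 kN at a=3 m (b=L-a=1):
  R_A = Pb/L = 3·1/4 = 3/4 kN
  R_B = Pa/L = 3·3/4 = 9/4 kN
Load 2 — triangular load w₀=-13 kN/m (0→w₀ over full span):
  R_A = w₀L/6 = (-13)·4/6 = -26/3 kN
  R_B = w₀L/3 = (-13)·4/3 = -52/3 kN
Load 3 — point force P=16 kN at a=2 m (b=L-a=2):
  R_A = Pb/L = 16·2/4 = 8 kN
  R_B = Pa/L = 16·2/4 = 8 kN
Load 4 — point force P=14 kN at a=1 m (b=L-a=3):
  R_A = Pb/L = 14·3/4 = 21/2 kN
  R_B = Pa/L = 14·1/4 = 7/2 kN
Superposition: R_A = 127/12 kN, R_B = -43/12 kN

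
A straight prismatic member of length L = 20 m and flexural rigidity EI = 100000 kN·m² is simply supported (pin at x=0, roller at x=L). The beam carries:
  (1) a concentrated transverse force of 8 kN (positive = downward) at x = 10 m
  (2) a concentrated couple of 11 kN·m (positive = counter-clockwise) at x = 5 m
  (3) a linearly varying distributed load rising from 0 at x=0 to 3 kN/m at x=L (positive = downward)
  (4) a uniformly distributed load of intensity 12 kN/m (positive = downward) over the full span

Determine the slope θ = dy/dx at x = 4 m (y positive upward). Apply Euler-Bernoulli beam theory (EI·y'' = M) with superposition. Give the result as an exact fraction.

Load 1 — point force P=8 kN at a=10 m (b=L-a=10):
  θ_1 = -Pb(L²-b²-3x²)/(6LEI)  [x≤a] = -8·10·(20²-10²-3·4²)/(6·20·100000) = -21/12500 rad
Load 2 — applied couple M₀=11 kN·m at a=5 m (b=L-a=15):
  θ_2 = (M₀x²/(2L)+C₁)/EI  [x≤a] with C₁=M₀(3b²-L²)/(6L)=605/24 = (11·4²/(2·20)+(605/24))/100000 = 3553/12000000 rad
Load 3 — triangular load w₀=3 kN/m (0→w₀ over full span):
  θ_3 = -w₀(7L⁴-30L²x²+15x⁴)/(360LEI) = -3·(7·20⁴-30·20²·4²+15·4⁴)/(360·20·100000) = -182/46875 rad
Load 4 — uniform load w=12 kN/m over full span:
  θ_4 = -w(L³-6Lx²+4x³)/(24EI) = -12·(20³-6·20·4²+4·4³)/(24·100000) = -99/3125 rad
Superposition: θ = Σ θ_i = -443359/12000000 rad ≈ -0.036947 rad

θ(4) = -443359/12000000 rad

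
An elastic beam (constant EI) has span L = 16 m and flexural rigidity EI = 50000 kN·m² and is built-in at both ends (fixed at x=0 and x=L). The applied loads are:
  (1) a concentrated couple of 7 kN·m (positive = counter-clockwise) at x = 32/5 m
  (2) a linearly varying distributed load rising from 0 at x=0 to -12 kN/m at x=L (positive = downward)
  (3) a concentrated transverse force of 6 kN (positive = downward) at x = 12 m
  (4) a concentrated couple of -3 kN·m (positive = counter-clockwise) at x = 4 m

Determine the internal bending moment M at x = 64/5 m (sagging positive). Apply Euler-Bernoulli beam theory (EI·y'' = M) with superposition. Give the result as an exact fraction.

Load 1 — applied couple M₀=7 kN·m at a=32/5 m (b=L-a=48/5):
  M_1 = R_Ax - M_A - M₀  [x>a] with R_A=63/100, M_A=21/25 = (63/100)·(64/5) - (21/25) - 7 = 28/125 kN·m
Load 2 — triangular load w₀=-12 kN/m (0→w₀ over full span):
  M_2 = 3w₀Lx/20 - w₀L²/30 - w₀x³/(6L) = 3·(-12)·16·(64/5)/20 - (-12)·16²/30 - (-12)·(64/5)³/(6·16) = -512/125 kN·m
Load 3 — point force P=6 kN at a=12 m (b=L-a=4):
  M_3 = Pa²(a+3b)(L-x)/L³ - Pa²b/L²  [x>a] = 6·12²·(12+3·4)·(16-(64/5))/16³ - 6·12²·4/16² = 27/10 kN·m
Load 4 — applied couple M₀=-3 kN·m at a=4 m (b=L-a=12):
  M_4 = R_Ax - M_A - M₀  [x>a] with R_A=-27/128, M_A=9/16 = (-27/128)·(64/5) - (9/16) - (-3) = -21/80 kN·m
Superposition: M = Σ M_i = -2869/2000 kN·m ≈ -1.434500 kN·m

M(64/5) = -2869/2000 kN·m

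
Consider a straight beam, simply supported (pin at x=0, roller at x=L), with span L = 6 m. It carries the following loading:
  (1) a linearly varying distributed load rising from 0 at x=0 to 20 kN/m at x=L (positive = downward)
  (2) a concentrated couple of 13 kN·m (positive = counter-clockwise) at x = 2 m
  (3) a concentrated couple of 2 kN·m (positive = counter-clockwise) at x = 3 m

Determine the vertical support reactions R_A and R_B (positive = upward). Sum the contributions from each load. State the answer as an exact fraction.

Load 1 — triangular load w₀=20 kN/m (0→w₀ over full span):
  R_A = w₀L/6 = 20·6/6 = 20 kN
  R_B = w₀L/3 = 20·6/3 = 40 kN
Load 2 — applied couple M₀=13 kN·m at a=2 m (b=L-a=4):
  R_A = M₀/L = 13/6 kN
  R_B = -M₀/L = -13/6 kN
Load 3 — applied couple M₀=2 kN·m at a=3 m (b=L-a=3):
  R_A = M₀/L = 2/6 = 1/3 kN
  R_B = -M₀/L = -2/6 = -1/3 kN
Superposition: R_A = 45/2 kN, R_B = 75/2 kN

R_A = 45/2 kN, R_B = 75/2 kN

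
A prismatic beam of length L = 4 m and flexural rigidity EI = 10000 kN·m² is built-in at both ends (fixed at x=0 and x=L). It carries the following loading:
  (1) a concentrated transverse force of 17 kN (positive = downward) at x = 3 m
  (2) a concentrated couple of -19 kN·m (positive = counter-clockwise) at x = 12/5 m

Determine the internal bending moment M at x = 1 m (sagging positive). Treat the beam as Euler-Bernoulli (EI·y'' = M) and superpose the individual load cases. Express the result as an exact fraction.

Load 1 — point force P=17 kN at a=3 m (b=L-a=1):
  M_1 = Pb²(3a+b)x/L³ - Pab²/L²  [x≤a] = 17·1²·(3·3+1)·1/4³ - 17·3·1²/4² = -17/32 kN·m
Load 2 — applied couple M₀=-19 kN·m at a=12/5 m (b=L-a=8/5):
  M_2 = R_Ax - M_A  [x≤a] with R_A=-171/25, M_A=-152/25 = (-171/25)·1 - (-152/25) = -19/25 kN·m
Superposition: M = Σ M_i = -1033/800 kN·m ≈ -1.291250 kN·m

M(1) = -1033/800 kN·m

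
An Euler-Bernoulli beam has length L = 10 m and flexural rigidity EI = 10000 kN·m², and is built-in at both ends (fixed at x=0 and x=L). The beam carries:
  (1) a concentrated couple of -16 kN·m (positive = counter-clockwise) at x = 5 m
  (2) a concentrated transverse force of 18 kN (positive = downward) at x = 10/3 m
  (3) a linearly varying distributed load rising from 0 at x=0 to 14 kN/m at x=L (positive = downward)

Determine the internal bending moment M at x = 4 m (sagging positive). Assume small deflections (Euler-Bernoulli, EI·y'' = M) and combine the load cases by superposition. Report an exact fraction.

Load 1 — applied couple M₀=-16 kN·m at a=5 m (b=L-a=5):
  M_1 = R_Ax - M_A  [x≤a] with R_A=-12/5, M_A=-4 = (-12/5)·4 - (-4) = -28/5 kN·m
Load 2 — point force P=18 kN at a=10/3 m (b=L-a=20/3):
  M_2 = Pa²(a+3b)(L-x)/L³ - Pa²b/L²  [x>a] = 18·(10/3)²·((10/3)+3·(20/3))·(10-4)/10³ - 18·(10/3)²·(20/3)/10² = 44/3 kN·m
Load 3 — triangular load w₀=14 kN/m (0→w₀ over full span):
  M_3 = 3w₀Lx/20 - w₀L²/30 - w₀x³/(6L) = 3·14·10·4/20 - 14·10²/30 - 14·4³/(6·10) = 112/5 kN·m
Superposition: M = Σ M_i = 472/15 kN·m ≈ 31.466667 kN·m

M(4) = 472/15 kN·m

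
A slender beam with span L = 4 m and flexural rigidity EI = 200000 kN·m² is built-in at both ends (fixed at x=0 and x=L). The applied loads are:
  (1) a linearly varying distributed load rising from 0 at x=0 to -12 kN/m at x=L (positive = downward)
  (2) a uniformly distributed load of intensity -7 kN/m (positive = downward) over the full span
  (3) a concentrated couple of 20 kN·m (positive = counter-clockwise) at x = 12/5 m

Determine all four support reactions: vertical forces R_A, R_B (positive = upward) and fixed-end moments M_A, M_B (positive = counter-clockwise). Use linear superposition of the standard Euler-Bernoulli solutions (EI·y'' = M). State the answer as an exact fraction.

Load 1 — triangular load w₀=-12 kN/m (0→w₀ over full span):
  R_A = 3w₀L/20 = 3·(-12)·4/20 = -36/5 kN
  M_A = w₀L²/30 = (-12)·4²/30 = -32/5 kN·m
  R_B = 7w₀L/20 = 7·(-12)·4/20 = -84/5 kN
  M_B = -w₀L²/20 = -(-12)·4²/20 = 48/5 kN·m
Load 2 — uniform load w=-7 kN/m over full span:
  R_A = wL/2 = (-7)·4/2 = -14 kN
  M_A = wL²/12 = (-7)·4²/12 = -28/3 kN·m
  R_B = wL/2 = (-7)·4/2 = -14 kN
  M_B = -wL²/12 = -(-7)·4²/12 = 28/3 kN·m
Load 3 — applied couple M₀=20 kN·m at a=12/5 m (b=L-a=8/5):
  R_A = 6M₀ab/L³ = 6·20·(12/5)·(8/5)/4³ = 36/5 kN
  M_A = M₀b(2a-b)/L² = 20·(8/5)·(2·(12/5)-(8/5))/4² = 32/5 kN·m
  R_B = -6M₀ab/L³ = -6·20·(12/5)·(8/5)/4³ = -36/5 kN
  M_B = M₀a(2b-a)/L² = 20·(12/5)·(2·(8/5)-(12/5))/4² = 12/5 kN·m
Superposition: R_A = -14 kN, M_A = -28/3 kN·m, R_B = -38 kN, M_B = 64/3 kN·m

R_A = -14 kN, M_A = -28/3 kN·m, R_B = -38 kN, M_B = 64/3 kN·m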